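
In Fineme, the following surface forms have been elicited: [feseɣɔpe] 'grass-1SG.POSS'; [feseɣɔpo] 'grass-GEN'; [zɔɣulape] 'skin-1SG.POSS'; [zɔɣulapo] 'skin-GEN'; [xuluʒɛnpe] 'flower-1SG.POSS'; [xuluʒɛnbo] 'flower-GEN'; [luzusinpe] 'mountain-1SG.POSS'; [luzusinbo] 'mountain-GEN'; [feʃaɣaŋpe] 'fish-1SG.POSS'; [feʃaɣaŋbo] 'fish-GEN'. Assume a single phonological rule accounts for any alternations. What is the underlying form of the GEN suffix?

/-bo/

The GEN suffix surfaces as [-bo] and [-po], depending on the final segment of the stem.
The 1SG.POSS suffix, which begins with [p], is invariant after every stem; so [p] is not altered by any rule here.
The GEN suffix is therefore /-bo/ underlyingly, with post-vocalic devoicing: voiced stops become voiceless after a vowel.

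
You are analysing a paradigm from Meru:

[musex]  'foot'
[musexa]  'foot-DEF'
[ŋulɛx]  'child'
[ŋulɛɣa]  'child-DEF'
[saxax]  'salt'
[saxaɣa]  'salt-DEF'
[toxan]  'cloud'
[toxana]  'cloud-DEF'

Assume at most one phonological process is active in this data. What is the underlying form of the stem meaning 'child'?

The stem for 'child' ends in [x] in [ŋulɛx] but [ɣ] in [ŋulɛɣa].
If /x/ were underlying and a rule turned it into [ɣ] before the DEF suffix, 'foot' would also alternate; but it has [x] in both [musex] and [musexa].
The underlying segment must be /ɣ/; voiced obstruents become voiceless word-finally, yielding [x] there.
The underlying form of 'child' is therefore /ŋulɛɣ/.

/ŋulɛɣ/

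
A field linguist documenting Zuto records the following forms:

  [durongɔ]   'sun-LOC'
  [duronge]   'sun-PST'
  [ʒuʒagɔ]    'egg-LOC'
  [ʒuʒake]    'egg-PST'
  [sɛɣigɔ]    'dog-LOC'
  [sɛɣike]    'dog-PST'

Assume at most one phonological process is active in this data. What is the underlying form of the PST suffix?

/-ke/

The PST suffix surfaces as [-ge] and [-ke], depending on the final segment of the stem.
The LOC suffix, which begins with [g], is invariant after every stem; so [g] is not altered by any rule here.
So the underlying form is /-ke/, and voiceless stops become voiced after a nasal.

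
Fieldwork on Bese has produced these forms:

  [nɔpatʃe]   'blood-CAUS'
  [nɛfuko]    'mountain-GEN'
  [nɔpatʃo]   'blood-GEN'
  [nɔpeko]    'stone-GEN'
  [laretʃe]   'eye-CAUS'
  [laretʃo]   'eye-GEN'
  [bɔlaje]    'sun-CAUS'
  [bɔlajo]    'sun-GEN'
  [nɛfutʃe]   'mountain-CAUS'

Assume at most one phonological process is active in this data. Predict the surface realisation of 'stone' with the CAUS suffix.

[nɔpetʃe]

The stem for 'mountain' ends in [k] in [nɛfuko] but [tʃ] in [nɛfutʃe].
The stem 'eye' ([laretʃo], [laretʃe]) shows [tʃ] unchanged in both environments, so [tʃ] cannot be basic with [k] derived before the GEN suffix.
Therefore /k/ is basic and [tʃ] is derived by palatalization before a front vowel (/k/ becomes palato-alveolar [tʃ] before a front vowel).
From [nɔpeko] the stem 'stone' is /nɔpek/; before a front vowel this yields [nɔpetʃe].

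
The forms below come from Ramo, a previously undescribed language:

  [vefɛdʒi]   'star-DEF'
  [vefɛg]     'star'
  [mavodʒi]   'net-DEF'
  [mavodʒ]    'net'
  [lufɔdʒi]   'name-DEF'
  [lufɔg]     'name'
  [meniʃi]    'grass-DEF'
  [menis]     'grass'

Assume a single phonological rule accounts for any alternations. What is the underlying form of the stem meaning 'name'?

'name' shows [dʒ] ~ [g] at the end of the stem ([lufɔdʒi] vs [lufɔg]).
Compare 'net', with invariant [dʒ] in [mavodʒi] and [mavodʒ]: an analysis with underlying /dʒ/ and a rule producing [g] in isolation would wrongly predict alternation here too.
The alternation reflects palatalization before a front vowel: /g/ and /s/ become palato-alveolar [dʒ] and [ʃ] before a front vowel. /g/ is underlying.
The underlying form of 'name' is therefore /lufɔg/.

/lufɔg/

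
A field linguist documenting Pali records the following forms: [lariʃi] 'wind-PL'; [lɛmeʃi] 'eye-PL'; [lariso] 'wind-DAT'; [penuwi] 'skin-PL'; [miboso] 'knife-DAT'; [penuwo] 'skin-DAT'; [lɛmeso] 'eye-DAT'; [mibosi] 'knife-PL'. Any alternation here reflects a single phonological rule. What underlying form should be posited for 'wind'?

In [lariso] and [lariʃi] the final segment of 'wind' alternates: [s] ~ [ʃ].
But 'knife' keeps [s] in both environments ([miboso], [mibosi]), so there is no rule changing /s/ to [ʃ] before the PL suffix.
The underlying segment must be /ʃ/; palato-alveolar /ʃ/ becomes [s] when no front vowel follows, yielding [s] there.
Hence 'wind' is /lariʃ/ underlyingly.

/lariʃ/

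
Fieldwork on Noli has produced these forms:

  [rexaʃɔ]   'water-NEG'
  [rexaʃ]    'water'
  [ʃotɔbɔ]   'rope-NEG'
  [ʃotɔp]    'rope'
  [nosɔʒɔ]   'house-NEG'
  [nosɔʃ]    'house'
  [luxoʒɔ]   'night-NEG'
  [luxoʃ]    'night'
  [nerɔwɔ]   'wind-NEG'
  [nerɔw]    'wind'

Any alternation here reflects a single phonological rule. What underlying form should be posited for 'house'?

/nosɔʒ/

In [nosɔʒɔ] and [nosɔʃ] the final segment of 'house' alternates: [ʒ] ~ [ʃ].
The stem 'water' ([rexaʃɔ], [rexaʃ]) shows [ʃ] unchanged in both environments, so [ʃ] cannot be basic with [ʒ] derived before the NEG suffix.
Therefore /ʒ/ is basic and [ʃ] is derived by word-final obstruent devoicing (voiced obstruents become voiceless word-finally).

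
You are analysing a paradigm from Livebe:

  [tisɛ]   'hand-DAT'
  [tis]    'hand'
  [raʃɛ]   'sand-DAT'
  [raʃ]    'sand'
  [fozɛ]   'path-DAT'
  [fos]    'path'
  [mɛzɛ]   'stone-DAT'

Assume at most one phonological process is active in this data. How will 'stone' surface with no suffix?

In [fozɛ] and [fos] the final segment of 'path' alternates: [z] ~ [s].
Compare 'hand', with invariant [s] in [tisɛ] and [tis]: an analysis with underlying /s/ and a rule producing [z] before the DAT suffix would wrongly predict alternation here too.
The alternation reflects word-final obstruent devoicing: voiced obstruents become voiceless word-finally. /z/ is underlying.
The one attested form of 'stone', [mɛzɛ], shows underlying /mɛz/. Applying the same rule word-finally gives [mɛs].

[mɛs]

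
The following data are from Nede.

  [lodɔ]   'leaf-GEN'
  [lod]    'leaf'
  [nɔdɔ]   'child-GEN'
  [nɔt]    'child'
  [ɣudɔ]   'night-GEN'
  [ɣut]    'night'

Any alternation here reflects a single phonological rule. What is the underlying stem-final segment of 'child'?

In [nɔdɔ] and [nɔt] the final segment of 'child' alternates: [d] ~ [t].
If /d/ were underlying and a rule turned it into [t] in isolation, 'leaf' would also alternate; but it has [d] in both [lodɔ] and [lod].
The alternation reflects intervocalic voicing: voiceless stops become voiced between vowels. /t/ is underlying.

/t/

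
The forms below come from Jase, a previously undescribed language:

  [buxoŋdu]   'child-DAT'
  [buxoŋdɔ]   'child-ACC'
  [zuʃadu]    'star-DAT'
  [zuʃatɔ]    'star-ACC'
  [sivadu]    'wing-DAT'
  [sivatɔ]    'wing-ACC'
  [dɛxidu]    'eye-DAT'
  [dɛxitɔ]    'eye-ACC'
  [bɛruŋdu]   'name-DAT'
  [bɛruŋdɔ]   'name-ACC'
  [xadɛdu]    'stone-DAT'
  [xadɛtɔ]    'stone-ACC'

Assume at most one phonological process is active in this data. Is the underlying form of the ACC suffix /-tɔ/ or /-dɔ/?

The ACC morpheme has two allomorphs, [-dɔ] and [-tɔ].
By contrast the DAT suffix keeps its initial [d] throughout — that segment must be underlying.
The ACC suffix is therefore /-tɔ/ underlyingly, with post-nasal voicing: voiceless stops become voiced after a nasal.

/-tɔ/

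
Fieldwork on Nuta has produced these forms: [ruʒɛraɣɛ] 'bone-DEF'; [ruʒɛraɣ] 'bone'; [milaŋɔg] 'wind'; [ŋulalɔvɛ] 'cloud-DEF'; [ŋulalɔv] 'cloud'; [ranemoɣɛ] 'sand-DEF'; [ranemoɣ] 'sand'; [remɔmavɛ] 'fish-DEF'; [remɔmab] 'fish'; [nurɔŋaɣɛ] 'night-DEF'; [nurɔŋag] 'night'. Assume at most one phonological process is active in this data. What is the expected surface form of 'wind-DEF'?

In [nurɔŋaɣɛ] and [nurɔŋag] the final segment of 'night' alternates: [ɣ] ~ [g].
But 'bone' keeps [ɣ] in both environments ([ruʒɛraɣɛ], [ruʒɛraɣ]), so there is no rule changing /ɣ/ to [g] in isolation.
So /g/ is underlying, and a rule of intervocalic spirantization — voiced stops become fricatives between vowels — gives [ɣ].
The one attested form of 'wind', [milaŋɔg], shows underlying /milaŋɔg/. Applying the same rule between vowels gives [milaŋɔɣɛ].

[milaŋɔɣɛ]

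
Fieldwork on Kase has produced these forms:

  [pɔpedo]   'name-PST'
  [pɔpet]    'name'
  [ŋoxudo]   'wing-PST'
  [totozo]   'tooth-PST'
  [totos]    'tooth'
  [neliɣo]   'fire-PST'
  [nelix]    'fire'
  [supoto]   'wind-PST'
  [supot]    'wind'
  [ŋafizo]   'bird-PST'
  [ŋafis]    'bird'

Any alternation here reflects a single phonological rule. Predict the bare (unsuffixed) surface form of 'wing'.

[ŋoxut]

'name' shows [d] ~ [t] at the end of the stem ([pɔpedo] vs [pɔpet]).
Compare 'wind', with invariant [t] in [supoto] and [supot]: an analysis with underlying /t/ and a rule producing [d] before the PST suffix would wrongly predict alternation here too.
So /d/ is underlying, and a rule of word-final obstruent devoicing — voiced obstruents become voiceless word-finally — gives [t].
From [ŋoxudo] the stem 'wing' is /ŋoxud/; word-finally this yields [ŋoxut].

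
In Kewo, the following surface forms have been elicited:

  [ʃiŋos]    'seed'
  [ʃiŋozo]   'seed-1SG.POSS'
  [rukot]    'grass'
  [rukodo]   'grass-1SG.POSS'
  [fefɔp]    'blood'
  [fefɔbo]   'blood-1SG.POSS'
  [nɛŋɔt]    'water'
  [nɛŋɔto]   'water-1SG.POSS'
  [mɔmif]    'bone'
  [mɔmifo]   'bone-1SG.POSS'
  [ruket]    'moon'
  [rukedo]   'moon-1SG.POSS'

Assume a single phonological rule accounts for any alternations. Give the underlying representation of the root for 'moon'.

/ruked/

In [ruket] and [rukedo] the final segment of 'moon' alternates: [t] ~ [d].
The stem 'water' ([nɛŋɔt], [nɛŋɔto]) shows [t] unchanged in both environments, so [t] cannot be basic with [d] derived before the 1SG.POSS suffix.
The underlying segment must be /d/; voiced obstruents become voiceless word-finally, yielding [t] there.
So 'moon' = /ruked/.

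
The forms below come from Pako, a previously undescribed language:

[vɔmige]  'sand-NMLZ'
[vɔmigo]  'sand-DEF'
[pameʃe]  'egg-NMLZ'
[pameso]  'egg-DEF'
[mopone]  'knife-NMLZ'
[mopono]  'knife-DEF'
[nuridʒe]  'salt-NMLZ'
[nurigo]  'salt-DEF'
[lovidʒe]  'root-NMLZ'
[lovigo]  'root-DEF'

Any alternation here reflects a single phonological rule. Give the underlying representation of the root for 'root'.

The stem for 'root' ends in [dʒ] in [lovidʒe] but [g] in [lovigo].
The stem 'sand' ([vɔmige], [vɔmigo]) shows [g] unchanged in both environments, so [g] cannot be basic with [dʒ] derived before the NMLZ suffix.
Therefore /dʒ/ is basic and [g] is derived by depalatalization (palato-alveolar /dʒ/ and /ʃ/ become [g] and [s] when no front vowel follows).

/lovidʒ/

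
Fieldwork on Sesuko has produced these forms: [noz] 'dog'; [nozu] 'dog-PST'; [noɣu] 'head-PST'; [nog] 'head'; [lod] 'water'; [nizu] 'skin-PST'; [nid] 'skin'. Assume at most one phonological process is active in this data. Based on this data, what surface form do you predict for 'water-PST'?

In [nid] and [nizu] the final segment of 'skin' alternates: [d] ~ [z].
But 'dog' keeps [z] in both environments ([noz], [nozu]), so there is no rule changing /z/ to [d] in isolation.
So /d/ is underlying, and a rule of intervocalic spirantization — voiced stops become fricatives between vowels — gives [z].
From [lod] the stem 'water' is /lod/; between vowels this yields [lozu].

[lozu]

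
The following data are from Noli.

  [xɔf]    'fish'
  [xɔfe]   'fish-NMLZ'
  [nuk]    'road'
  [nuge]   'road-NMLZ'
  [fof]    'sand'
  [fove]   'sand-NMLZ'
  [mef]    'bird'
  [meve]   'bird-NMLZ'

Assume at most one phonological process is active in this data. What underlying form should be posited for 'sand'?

The stem for 'sand' ends in [f] in [fof] but [v] in [fove].
Compare 'fish', with invariant [f] in [xɔf] and [xɔfe]: an analysis with underlying /f/ and a rule producing [v] before the NMLZ suffix would wrongly predict alternation here too.
The underlying segment must be /v/; voiced obstruents become voiceless word-finally, yielding [f] there.

/fov/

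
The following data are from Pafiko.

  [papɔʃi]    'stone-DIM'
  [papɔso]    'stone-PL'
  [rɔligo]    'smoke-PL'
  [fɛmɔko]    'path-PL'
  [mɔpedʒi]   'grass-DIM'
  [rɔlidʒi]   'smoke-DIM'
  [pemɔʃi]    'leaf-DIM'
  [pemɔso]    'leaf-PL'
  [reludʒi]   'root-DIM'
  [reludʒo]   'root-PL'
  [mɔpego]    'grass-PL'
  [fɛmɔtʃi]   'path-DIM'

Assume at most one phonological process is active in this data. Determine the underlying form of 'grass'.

The stem for 'grass' ends in [dʒ] in [mɔpedʒi] but [g] in [mɔpego].
Compare 'root', with invariant [dʒ] in [reludʒi] and [reludʒo]: an analysis with underlying /dʒ/ and a rule producing [g] before the PL suffix would wrongly predict alternation here too.
The alternation reflects palatalization before a front vowel: /k/, /g/ and /s/ become palato-alveolar [tʃ], [dʒ] and [ʃ] before a front vowel. /g/ is underlying.

/mɔpeg/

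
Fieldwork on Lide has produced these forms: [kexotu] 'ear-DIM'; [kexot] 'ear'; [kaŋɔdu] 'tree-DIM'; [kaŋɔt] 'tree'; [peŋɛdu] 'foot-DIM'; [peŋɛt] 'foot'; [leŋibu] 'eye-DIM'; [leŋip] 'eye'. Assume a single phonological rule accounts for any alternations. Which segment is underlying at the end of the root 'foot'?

/d/

'foot' shows [d] ~ [t] at the end of the stem ([peŋɛdu] vs [peŋɛt]).
Compare 'ear', with invariant [t] in [kexotu] and [kexot]: an analysis with underlying /t/ and a rule producing [d] before the DIM suffix would wrongly predict alternation here too.
Therefore /d/ is basic and [t] is derived by word-final obstruent devoicing (voiced obstruents become voiceless word-finally).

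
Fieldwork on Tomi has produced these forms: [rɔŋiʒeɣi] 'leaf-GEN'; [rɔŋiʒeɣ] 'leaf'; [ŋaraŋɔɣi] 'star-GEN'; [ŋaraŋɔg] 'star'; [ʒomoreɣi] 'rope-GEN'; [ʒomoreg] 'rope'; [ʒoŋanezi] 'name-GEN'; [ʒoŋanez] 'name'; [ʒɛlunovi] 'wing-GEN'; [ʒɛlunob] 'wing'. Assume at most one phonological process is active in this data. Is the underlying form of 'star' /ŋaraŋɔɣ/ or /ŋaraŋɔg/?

/ŋaraŋɔg/

In [ŋaraŋɔɣi] and [ŋaraŋɔg] the final segment of 'star' alternates: [ɣ] ~ [g].
Compare 'leaf', with invariant [ɣ] in [rɔŋiʒeɣi] and [rɔŋiʒeɣ]: an analysis with underlying /ɣ/ and a rule producing [g] in isolation would wrongly predict alternation here too.
The alternation reflects intervocalic spirantization: voiced stops become fricatives between vowels. /g/ is underlying.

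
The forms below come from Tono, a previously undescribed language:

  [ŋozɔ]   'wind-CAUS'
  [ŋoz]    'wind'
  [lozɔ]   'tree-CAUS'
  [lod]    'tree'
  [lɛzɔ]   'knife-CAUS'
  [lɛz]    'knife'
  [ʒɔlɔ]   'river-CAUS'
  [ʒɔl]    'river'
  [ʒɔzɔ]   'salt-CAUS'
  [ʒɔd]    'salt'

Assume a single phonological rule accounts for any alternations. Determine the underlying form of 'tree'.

/lod/

The stem for 'tree' ends in [z] in [lozɔ] but [d] in [lod].
Compare 'knife', with invariant [z] in [lɛzɔ] and [lɛz]: an analysis with underlying /z/ and a rule producing [d] in isolation would wrongly predict alternation here too.
So /d/ is underlying, and a rule of intervocalic spirantization — voiced stops become fricatives between vowels — gives [z].
Hence 'tree' is /lod/ underlyingly.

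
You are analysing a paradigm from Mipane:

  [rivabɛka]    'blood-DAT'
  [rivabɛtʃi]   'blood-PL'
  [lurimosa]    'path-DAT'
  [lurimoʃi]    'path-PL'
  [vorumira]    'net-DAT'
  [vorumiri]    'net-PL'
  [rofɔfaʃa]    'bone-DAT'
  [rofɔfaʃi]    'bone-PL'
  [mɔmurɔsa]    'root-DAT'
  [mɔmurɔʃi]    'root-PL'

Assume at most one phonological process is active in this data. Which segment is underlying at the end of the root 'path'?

/s/

'path' shows [s] ~ [ʃ] at the end of the stem ([lurimosa] vs [lurimoʃi]).
If /ʃ/ were underlying and a rule turned it into [s] before the DAT suffix, 'bone' would also alternate; but it has [ʃ] in both [rofɔfaʃa] and [rofɔfaʃi].
So /s/ is underlying, and a rule of palatalization before a front vowel — /k/ and /s/ become palato-alveolar [tʃ] and [ʃ] before a front vowel — gives [ʃ].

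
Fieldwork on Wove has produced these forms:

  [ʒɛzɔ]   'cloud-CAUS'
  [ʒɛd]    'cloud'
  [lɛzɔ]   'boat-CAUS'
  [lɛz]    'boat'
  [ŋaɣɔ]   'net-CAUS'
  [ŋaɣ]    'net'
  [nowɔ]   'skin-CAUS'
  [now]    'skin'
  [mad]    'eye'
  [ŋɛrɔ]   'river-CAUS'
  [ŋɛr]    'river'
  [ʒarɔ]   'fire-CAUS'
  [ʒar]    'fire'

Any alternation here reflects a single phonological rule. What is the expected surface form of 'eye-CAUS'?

The stem for 'cloud' ends in [z] in [ʒɛzɔ] but [d] in [ʒɛd].
But 'boat' keeps [z] in both environments ([lɛzɔ], [lɛz]), so there is no rule changing /z/ to [d] in isolation.
The underlying segment must be /d/; voiced stops become fricatives between vowels, yielding [z] there.
The one attested form of 'eye', [mad], shows underlying /mad/. Applying the same rule between vowels gives [mazɔ].

[mazɔ]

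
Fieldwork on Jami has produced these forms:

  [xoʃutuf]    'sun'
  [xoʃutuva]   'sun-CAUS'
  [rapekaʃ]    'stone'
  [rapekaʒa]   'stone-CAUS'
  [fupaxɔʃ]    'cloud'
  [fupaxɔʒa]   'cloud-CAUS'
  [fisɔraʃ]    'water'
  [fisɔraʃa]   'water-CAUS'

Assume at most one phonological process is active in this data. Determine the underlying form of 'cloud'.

/fupaxɔʒ/

The stem for 'cloud' ends in [ʃ] in [fupaxɔʃ] but [ʒ] in [fupaxɔʒa].
The stem 'water' ([fisɔraʃ], [fisɔraʃa]) shows [ʃ] unchanged in both environments, so [ʃ] cannot be basic with [ʒ] derived before the CAUS suffix.
The underlying segment must be /ʒ/; voiced obstruents become voiceless word-finally, yielding [ʃ] there.
Hence 'cloud' is /fupaxɔʒ/ underlyingly.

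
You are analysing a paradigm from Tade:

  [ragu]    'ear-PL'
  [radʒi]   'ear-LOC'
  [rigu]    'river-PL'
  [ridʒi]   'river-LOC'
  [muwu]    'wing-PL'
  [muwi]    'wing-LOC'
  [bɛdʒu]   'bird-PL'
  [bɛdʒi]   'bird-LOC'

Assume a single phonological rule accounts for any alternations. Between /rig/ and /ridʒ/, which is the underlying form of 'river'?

/rig/

The root 'river' surfaces as [rigu] and [ridʒi], with a stem-final [g] ~ [dʒ] alternation.
If /dʒ/ were underlying and a rule turned it into [g] before the PL suffix, 'bird' would also alternate; but it has [dʒ] in both [bɛdʒu] and [bɛdʒi].
The alternation reflects palatalization before a front vowel: /g/ becomes palato-alveolar [dʒ] before a front vowel. /g/ is underlying.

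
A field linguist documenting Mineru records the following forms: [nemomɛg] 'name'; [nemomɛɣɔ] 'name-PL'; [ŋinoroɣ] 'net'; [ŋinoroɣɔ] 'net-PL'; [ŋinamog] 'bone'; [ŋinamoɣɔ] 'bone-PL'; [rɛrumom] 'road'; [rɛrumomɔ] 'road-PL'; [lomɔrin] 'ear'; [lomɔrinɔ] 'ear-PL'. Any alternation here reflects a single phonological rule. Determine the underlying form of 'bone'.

'bone' shows [g] ~ [ɣ] at the end of the stem ([ŋinamog] vs [ŋinamoɣɔ]).
But 'net' keeps [ɣ] in both environments ([ŋinoroɣ], [ŋinoroɣɔ]), so there is no rule changing /ɣ/ to [g] in isolation.
The alternation reflects intervocalic spirantization: voiced stops become fricatives between vowels. /g/ is underlying.

/ŋinamog/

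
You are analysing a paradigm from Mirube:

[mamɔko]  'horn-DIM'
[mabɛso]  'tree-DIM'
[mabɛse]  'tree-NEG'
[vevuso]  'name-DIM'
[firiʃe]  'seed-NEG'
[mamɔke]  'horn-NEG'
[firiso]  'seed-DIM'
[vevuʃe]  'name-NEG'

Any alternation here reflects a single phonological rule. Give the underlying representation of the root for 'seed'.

The root 'seed' surfaces as [firiso] and [firiʃe], with a stem-final [s] ~ [ʃ] alternation.
If /s/ were underlying and a rule turned it into [ʃ] before the NEG suffix, 'tree' would also alternate; but it has [s] in both [mabɛso] and [mabɛse].
The alternation reflects depalatalization: palato-alveolar /ʃ/ becomes [s] when no front vowel follows. /ʃ/ is underlying.

/firiʃ/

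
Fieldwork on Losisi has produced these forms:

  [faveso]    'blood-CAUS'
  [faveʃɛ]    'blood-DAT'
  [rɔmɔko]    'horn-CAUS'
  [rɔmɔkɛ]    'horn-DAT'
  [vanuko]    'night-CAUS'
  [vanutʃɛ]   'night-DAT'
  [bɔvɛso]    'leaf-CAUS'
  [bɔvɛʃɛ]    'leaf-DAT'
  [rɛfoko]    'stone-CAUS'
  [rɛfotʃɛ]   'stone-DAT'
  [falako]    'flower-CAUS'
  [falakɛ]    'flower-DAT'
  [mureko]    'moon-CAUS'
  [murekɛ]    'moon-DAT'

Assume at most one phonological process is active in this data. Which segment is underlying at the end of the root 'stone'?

The root 'stone' surfaces as [rɛfoko] and [rɛfotʃɛ], with a stem-final [k] ~ [tʃ] alternation.
But 'horn' keeps [k] in both environments ([rɔmɔko], [rɔmɔkɛ]), so there is no rule changing /k/ to [tʃ] before the DAT suffix.
So /tʃ/ is underlying, and a rule of depalatalization — palato-alveolar /tʃ/ and /ʃ/ become [k] and [s] when no front vowel follows — gives [k].

/tʃ/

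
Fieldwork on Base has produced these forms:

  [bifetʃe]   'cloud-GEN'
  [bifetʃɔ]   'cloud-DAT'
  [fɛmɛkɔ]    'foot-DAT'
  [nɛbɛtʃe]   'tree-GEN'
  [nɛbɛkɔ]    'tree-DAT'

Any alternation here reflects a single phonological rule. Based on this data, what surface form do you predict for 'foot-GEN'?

The root 'tree' surfaces as [nɛbɛtʃe] and [nɛbɛkɔ], with a stem-final [tʃ] ~ [k] alternation.
If /tʃ/ were underlying and a rule turned it into [k] before the DAT suffix, 'cloud' would also alternate; but it has [tʃ] in both [bifetʃe] and [bifetʃɔ].
So /k/ is underlying, and a rule of palatalization before a front vowel — /k/ becomes palato-alveolar [tʃ] before a front vowel — gives [tʃ].
The one attested form of 'foot', [fɛmɛkɔ], shows underlying /fɛmɛk/. Applying the same rule before a front vowel gives [fɛmɛtʃe].

[fɛmɛtʃe]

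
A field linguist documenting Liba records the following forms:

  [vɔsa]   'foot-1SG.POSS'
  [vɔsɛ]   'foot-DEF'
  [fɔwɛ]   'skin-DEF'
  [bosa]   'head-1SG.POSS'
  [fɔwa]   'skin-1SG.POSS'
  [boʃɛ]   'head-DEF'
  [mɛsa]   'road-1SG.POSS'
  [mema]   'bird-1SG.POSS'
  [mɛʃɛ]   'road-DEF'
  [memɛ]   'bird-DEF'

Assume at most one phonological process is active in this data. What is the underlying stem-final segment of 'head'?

The stem for 'head' ends in [ʃ] in [boʃɛ] but [s] in [bosa].
But 'foot' keeps [s] in both environments ([vɔsɛ], [vɔsa]), so there is no rule changing /s/ to [ʃ] before the DEF suffix.
Therefore /ʃ/ is basic and [s] is derived by depalatalization (palato-alveolar /ʃ/ becomes [s] when no front vowel follows).

/ʃ/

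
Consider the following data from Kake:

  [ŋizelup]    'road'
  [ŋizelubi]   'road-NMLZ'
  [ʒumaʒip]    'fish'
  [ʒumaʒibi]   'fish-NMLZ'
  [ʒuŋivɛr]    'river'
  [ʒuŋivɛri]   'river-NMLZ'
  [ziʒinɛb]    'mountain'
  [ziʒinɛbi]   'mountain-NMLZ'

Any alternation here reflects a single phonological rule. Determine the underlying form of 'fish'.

The root 'fish' surfaces as [ʒumaʒip] and [ʒumaʒibi], with a stem-final [p] ~ [b] alternation.
If /b/ were underlying and a rule turned it into [p] in isolation, 'mountain' would also alternate; but it has [b] in both [ziʒinɛb] and [ziʒinɛbi].
Therefore /p/ is basic and [b] is derived by intervocalic voicing (voiceless stops become voiced between vowels).
Hence 'fish' is /ʒumaʒip/ underlyingly.

/ʒumaʒip/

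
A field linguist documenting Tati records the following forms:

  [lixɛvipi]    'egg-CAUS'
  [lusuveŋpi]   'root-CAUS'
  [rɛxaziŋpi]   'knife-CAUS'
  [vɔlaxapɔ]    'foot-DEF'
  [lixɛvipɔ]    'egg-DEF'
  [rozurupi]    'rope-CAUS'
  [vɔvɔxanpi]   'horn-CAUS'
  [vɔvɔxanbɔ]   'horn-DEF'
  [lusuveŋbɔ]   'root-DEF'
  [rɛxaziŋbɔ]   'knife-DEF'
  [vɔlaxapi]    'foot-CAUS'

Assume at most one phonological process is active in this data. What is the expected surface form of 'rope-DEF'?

[rozurupɔ]

The DEF suffix surfaces as [-bɔ] and [-pɔ], depending on the final segment of the stem.
By contrast the CAUS suffix keeps its initial [p] throughout — that segment must be underlying.
The DEF suffix is therefore /-bɔ/ underlyingly, with post-vocalic devoicing: voiced stops become voiceless after a vowel.
After 'rope', which ends in a vowel, the suffix surfaces as [-pɔ], giving [rozurupɔ].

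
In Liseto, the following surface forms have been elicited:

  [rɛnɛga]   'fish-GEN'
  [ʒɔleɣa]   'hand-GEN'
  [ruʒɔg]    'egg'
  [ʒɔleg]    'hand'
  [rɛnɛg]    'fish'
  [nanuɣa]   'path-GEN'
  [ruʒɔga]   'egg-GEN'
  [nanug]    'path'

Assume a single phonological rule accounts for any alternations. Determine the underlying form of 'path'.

/nanuɣ/

'path' shows [ɣ] ~ [g] at the end of the stem ([nanuɣa] vs [nanug]).
If /g/ were underlying and a rule turned it into [ɣ] before the GEN suffix, 'fish' would also alternate; but it has [g] in both [rɛnɛga] and [rɛnɛg].
The alternation reflects word-final hardening: voiced fricatives become stops word-finally. /ɣ/ is underlying.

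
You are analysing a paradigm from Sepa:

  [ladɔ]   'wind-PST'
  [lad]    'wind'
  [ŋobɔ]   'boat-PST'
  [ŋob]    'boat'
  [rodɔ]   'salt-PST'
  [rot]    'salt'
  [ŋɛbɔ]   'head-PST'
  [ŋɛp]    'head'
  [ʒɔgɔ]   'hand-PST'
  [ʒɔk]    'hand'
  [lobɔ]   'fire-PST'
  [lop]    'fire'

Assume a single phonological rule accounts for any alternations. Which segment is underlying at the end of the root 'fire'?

In [lobɔ] and [lop] the final segment of 'fire' alternates: [b] ~ [p].
If /b/ were underlying and a rule turned it into [p] in isolation, 'boat' would also alternate; but it has [b] in both [ŋobɔ] and [ŋob].
So /p/ is underlying, and a rule of intervocalic voicing — voiceless stops become voiced between vowels — gives [b].

/p/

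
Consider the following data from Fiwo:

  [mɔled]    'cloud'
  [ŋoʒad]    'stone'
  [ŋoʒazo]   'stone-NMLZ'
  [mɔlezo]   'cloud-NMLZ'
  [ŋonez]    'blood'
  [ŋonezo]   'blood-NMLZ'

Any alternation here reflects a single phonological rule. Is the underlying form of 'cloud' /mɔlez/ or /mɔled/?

/mɔled/

The root 'cloud' surfaces as [mɔlezo] and [mɔled], with a stem-final [z] ~ [d] alternation.
But 'blood' keeps [z] in both environments ([ŋonezo], [ŋonez]), so there is no rule changing /z/ to [d] in isolation.
The alternation reflects intervocalic spirantization: voiced stops become fricatives between vowels. /d/ is underlying.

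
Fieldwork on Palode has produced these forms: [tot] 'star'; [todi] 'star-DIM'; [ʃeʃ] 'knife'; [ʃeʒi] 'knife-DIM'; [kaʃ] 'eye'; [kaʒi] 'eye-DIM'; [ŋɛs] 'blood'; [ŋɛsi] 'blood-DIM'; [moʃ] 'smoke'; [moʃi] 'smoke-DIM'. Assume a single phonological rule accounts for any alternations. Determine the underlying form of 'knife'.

/ʃeʒ/

In [ʃeʃ] and [ʃeʒi] the final segment of 'knife' alternates: [ʃ] ~ [ʒ].
The stem 'smoke' ([moʃ], [moʃi]) shows [ʃ] unchanged in both environments, so [ʃ] cannot be basic with [ʒ] derived before the DIM suffix.
Therefore /ʒ/ is basic and [ʃ] is derived by word-final obstruent devoicing (voiced obstruents become voiceless word-finally).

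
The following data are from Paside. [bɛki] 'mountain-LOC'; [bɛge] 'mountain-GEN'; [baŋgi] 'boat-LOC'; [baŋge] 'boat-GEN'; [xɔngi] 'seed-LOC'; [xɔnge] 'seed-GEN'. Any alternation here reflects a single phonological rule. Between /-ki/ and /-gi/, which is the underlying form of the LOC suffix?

/-ki/

The LOC morpheme has two allomorphs, [-gi] and [-ki].
The GEN suffix, which begins with [g], is invariant after every stem; so [g] is not altered by any rule here.
So the underlying form is /-ki/, and voiceless stops become voiced after a nasal.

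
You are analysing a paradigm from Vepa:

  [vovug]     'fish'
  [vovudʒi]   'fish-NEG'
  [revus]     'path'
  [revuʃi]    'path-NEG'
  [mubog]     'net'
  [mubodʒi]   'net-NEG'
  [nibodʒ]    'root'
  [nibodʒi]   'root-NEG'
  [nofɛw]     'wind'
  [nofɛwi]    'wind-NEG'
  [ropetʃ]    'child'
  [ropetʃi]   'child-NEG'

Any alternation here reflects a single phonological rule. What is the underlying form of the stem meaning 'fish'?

The stem for 'fish' ends in [g] in [vovug] but [dʒ] in [vovudʒi].
If /dʒ/ were underlying and a rule turned it into [g] in isolation, 'root' would also alternate; but it has [dʒ] in both [nibodʒ] and [nibodʒi].
The underlying segment must be /g/; /g/ and /s/ become palato-alveolar [dʒ] and [ʃ] before a front vowel, yielding [dʒ] there.

/vovug/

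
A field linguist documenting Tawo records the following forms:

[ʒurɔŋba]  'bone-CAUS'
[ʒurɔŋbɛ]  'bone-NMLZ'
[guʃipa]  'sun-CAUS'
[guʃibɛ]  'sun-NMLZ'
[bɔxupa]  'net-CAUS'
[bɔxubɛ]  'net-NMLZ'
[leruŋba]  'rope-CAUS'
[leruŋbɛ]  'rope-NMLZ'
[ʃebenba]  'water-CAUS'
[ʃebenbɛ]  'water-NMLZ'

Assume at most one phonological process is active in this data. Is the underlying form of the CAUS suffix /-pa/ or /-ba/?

/-pa/

The CAUS morpheme has two allomorphs, [-ba] and [-pa].
The NMLZ suffix, which begins with [b], is invariant after every stem; so [b] is not altered by any rule here.
So the underlying form is /-pa/, and voiceless stops become voiced after a nasal.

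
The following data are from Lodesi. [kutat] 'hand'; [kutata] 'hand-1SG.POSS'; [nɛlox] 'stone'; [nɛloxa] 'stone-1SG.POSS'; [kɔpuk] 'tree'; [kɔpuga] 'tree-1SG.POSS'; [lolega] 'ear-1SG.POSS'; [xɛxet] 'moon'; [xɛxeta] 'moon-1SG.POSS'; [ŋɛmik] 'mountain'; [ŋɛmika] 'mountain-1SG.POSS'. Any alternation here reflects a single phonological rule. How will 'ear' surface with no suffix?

[lolek]

The stem for 'tree' ends in [k] in [kɔpuk] but [g] in [kɔpuga].
But 'mountain' keeps [k] in both environments ([ŋɛmik], [ŋɛmika]), so there is no rule changing /k/ to [g] before the 1SG.POSS suffix.
Therefore /g/ is basic and [k] is derived by word-final obstruent devoicing (voiced obstruents become voiceless word-finally).
The one attested form of 'ear', [lolega], shows underlying /loleg/. Applying the same rule word-finally gives [lolek].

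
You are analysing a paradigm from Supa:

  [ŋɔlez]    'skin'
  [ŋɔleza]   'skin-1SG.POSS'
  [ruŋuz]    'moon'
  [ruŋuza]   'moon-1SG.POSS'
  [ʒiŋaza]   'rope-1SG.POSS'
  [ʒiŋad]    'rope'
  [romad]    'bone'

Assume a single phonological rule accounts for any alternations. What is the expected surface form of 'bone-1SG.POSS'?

[romaza]

In [ʒiŋad] and [ʒiŋaza] the final segment of 'rope' alternates: [d] ~ [z].
The stem 'moon' ([ruŋuz], [ruŋuza]) shows [z] unchanged in both environments, so [z] cannot be basic with [d] derived in isolation.
Therefore /d/ is basic and [z] is derived by intervocalic spirantization (voiced stops become fricatives between vowels).
From [romad] the stem 'bone' is /romad/; between vowels this yields [romaza].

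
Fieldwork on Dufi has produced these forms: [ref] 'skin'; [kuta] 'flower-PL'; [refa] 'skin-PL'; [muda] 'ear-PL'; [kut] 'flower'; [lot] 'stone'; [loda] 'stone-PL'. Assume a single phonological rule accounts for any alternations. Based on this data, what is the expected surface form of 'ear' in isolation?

'stone' shows [d] ~ [t] at the end of the stem ([loda] vs [lot]).
If /t/ were underlying and a rule turned it into [d] before the PL suffix, 'flower' would also alternate; but it has [t] in both [kuta] and [kut].
The alternation reflects word-final obstruent devoicing: voiced obstruents become voiceless word-finally. /d/ is underlying.
The one attested form of 'ear', [muda], shows underlying /mud/. Applying the same rule word-finally gives [mut].

[mut]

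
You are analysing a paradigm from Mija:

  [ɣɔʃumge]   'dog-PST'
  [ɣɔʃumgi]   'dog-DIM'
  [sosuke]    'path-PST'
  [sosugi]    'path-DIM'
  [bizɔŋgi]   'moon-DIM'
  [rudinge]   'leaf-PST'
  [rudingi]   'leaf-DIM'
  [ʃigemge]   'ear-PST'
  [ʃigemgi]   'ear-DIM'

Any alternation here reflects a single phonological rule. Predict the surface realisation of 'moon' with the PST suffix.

[bizɔŋge]

The PST suffix surfaces as [-ge] and [-ke], depending on the final segment of the stem.
By contrast the DIM suffix keeps its initial [g] throughout — that segment must be underlying.
So the underlying form is /-ke/, and voiceless stops become voiced after a nasal.
After 'moon', which ends in a nasal, the suffix surfaces as [-ge], giving [bizɔŋge].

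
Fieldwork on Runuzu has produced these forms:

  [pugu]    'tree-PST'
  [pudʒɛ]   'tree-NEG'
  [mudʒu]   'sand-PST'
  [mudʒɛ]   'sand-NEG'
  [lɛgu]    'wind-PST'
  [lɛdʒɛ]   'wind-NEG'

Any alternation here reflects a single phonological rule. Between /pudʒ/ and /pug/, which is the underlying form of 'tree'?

The root 'tree' surfaces as [pugu] and [pudʒɛ], with a stem-final [g] ~ [dʒ] alternation.
Compare 'sand', with invariant [dʒ] in [mudʒu] and [mudʒɛ]: an analysis with underlying /dʒ/ and a rule producing [g] before the PST suffix would wrongly predict alternation here too.
So /g/ is underlying, and a rule of palatalization before a front vowel — /g/ becomes palato-alveolar [dʒ] before a front vowel — gives [dʒ].

/pug/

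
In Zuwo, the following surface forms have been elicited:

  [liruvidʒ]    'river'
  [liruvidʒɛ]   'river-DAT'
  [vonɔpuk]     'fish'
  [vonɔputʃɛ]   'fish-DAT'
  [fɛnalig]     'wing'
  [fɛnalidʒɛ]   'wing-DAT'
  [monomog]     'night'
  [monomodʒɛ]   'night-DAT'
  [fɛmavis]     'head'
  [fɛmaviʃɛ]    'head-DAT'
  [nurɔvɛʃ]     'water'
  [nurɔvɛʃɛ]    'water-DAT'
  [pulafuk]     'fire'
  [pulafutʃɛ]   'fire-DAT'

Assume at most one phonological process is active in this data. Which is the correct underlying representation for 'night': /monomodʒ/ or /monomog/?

'night' shows [g] ~ [dʒ] at the end of the stem ([monomog] vs [monomodʒɛ]).
If /dʒ/ were underlying and a rule turned it into [g] in isolation, 'river' would also alternate; but it has [dʒ] in both [liruvidʒ] and [liruvidʒɛ].
So /g/ is underlying, and a rule of palatalization before a front vowel — /k/, /g/ and /s/ become palato-alveolar [tʃ], [dʒ] and [ʃ] before a front vowel — gives [dʒ].

/monomog/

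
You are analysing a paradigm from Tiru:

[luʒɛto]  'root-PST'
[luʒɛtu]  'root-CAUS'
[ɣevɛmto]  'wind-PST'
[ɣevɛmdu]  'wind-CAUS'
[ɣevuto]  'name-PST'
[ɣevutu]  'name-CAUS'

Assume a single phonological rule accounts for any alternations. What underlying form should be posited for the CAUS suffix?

/-du/

The CAUS morpheme has two allomorphs, [-du] and [-tu].
The PST suffix, which begins with [t], is invariant after every stem; so [t] is not altered by any rule here.
So the underlying form is /-du/, and voiced stops become voiceless after a vowel.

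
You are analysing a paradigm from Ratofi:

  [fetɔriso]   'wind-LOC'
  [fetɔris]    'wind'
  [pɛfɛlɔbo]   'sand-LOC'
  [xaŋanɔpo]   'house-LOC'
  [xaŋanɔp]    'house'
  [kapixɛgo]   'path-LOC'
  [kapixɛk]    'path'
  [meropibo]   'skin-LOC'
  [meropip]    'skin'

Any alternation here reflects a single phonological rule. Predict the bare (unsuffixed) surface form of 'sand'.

In [meropibo] and [meropip] the final segment of 'skin' alternates: [b] ~ [p].
But 'house' keeps [p] in both environments ([xaŋanɔpo], [xaŋanɔp]), so there is no rule changing /p/ to [b] before the LOC suffix.
Therefore /b/ is basic and [p] is derived by word-final obstruent devoicing (voiced obstruents become voiceless word-finally).
The one attested form of 'sand', [pɛfɛlɔbo], shows underlying /pɛfɛlɔb/. Applying the same rule word-finally gives [pɛfɛlɔp].

[pɛfɛlɔp]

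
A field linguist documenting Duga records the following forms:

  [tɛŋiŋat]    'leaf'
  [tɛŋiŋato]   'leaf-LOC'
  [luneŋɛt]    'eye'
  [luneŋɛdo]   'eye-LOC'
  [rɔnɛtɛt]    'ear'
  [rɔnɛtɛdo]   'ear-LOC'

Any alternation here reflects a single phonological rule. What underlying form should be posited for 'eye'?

The stem for 'eye' ends in [t] in [luneŋɛt] but [d] in [luneŋɛdo].
The stem 'leaf' ([tɛŋiŋat], [tɛŋiŋato]) shows [t] unchanged in both environments, so [t] cannot be basic with [d] derived before the LOC suffix.
The underlying segment must be /d/; voiced obstruents become voiceless word-finally, yielding [t] there.
So 'eye' = /luneŋɛd/.

/luneŋɛd/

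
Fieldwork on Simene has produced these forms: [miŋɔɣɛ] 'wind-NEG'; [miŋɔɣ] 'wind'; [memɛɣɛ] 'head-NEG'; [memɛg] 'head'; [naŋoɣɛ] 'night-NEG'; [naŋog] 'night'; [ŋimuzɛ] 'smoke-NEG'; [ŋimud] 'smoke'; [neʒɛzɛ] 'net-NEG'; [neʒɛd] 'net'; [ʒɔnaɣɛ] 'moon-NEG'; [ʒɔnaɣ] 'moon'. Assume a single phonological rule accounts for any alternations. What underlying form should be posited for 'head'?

/memɛg/

In [memɛɣɛ] and [memɛg] the final segment of 'head' alternates: [ɣ] ~ [g].
Compare 'wind', with invariant [ɣ] in [miŋɔɣɛ] and [miŋɔɣ]: an analysis with underlying /ɣ/ and a rule producing [g] in isolation would wrongly predict alternation here too.
Therefore /g/ is basic and [ɣ] is derived by intervocalic spirantization (voiced stops become fricatives between vowels).
The underlying form of 'head' is therefore /memɛg/.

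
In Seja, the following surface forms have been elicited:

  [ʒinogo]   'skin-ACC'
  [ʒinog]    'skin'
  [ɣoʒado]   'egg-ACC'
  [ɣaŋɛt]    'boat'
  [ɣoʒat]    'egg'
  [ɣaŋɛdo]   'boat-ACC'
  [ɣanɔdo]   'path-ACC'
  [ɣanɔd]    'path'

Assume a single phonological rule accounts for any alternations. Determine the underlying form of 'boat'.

/ɣaŋɛt/

The root 'boat' surfaces as [ɣaŋɛt] and [ɣaŋɛdo], with a stem-final [t] ~ [d] alternation.
The stem 'path' ([ɣanɔd], [ɣanɔdo]) shows [d] unchanged in both environments, so [d] cannot be basic with [t] derived in isolation.
Therefore /t/ is basic and [d] is derived by intervocalic voicing (voiceless stops become voiced between vowels).
So 'boat' = /ɣaŋɛt/.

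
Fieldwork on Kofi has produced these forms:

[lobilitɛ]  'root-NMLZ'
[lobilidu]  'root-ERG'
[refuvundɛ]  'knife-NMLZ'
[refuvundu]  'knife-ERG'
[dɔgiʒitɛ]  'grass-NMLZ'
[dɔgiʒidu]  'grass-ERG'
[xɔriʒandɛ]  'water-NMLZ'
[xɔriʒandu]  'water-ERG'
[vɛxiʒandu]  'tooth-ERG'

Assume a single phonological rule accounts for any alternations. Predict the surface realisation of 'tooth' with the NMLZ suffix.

[vɛxiʒandɛ]

The NMLZ morpheme has two allomorphs, [-dɛ] and [-tɛ].
By contrast the ERG suffix keeps its initial [d] throughout — that segment must be underlying.
So the underlying form is /-tɛ/, and voiceless stops become voiced after a nasal.
After 'tooth', which ends in a nasal, the suffix surfaces as [-dɛ], giving [vɛxiʒandɛ].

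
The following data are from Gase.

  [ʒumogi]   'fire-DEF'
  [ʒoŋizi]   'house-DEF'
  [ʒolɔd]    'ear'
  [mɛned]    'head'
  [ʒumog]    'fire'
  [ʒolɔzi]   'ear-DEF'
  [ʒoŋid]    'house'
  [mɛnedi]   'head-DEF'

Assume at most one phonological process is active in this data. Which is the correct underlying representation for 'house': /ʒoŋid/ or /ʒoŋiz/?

/ʒoŋiz/

'house' shows [z] ~ [d] at the end of the stem ([ʒoŋizi] vs [ʒoŋid]).
If /d/ were underlying and a rule turned it into [z] before the DEF suffix, 'head' would also alternate; but it has [d] in both [mɛnedi] and [mɛned].
The underlying segment must be /z/; voiced fricatives become stops word-finally, yielding [d] there.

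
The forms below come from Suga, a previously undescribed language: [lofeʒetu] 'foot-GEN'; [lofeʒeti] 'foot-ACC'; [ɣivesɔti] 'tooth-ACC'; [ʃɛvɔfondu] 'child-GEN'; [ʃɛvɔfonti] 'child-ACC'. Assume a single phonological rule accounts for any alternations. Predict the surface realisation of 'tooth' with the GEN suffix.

The GEN suffix surfaces as [-du] and [-tu], depending on the final segment of the stem.
By contrast the ACC suffix keeps its initial [t] throughout — that segment must be underlying.
So the underlying form is /-du/, and voiced stops become voiceless after a vowel.
After 'tooth', which ends in a vowel, the suffix surfaces as [-tu], giving [ɣivesɔtu].

[ɣivesɔtu]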